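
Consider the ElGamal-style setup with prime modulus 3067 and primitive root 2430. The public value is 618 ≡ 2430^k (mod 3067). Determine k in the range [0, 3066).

364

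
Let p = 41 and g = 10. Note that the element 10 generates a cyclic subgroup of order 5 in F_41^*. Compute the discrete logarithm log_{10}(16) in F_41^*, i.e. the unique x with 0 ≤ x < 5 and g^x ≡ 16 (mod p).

Successive powers of 10 modulo 41:
  10^0=1  10^1=10  10^2=18  10^3=16
So 10^3 ≡ 16 (mod 41), giving x = 3.

3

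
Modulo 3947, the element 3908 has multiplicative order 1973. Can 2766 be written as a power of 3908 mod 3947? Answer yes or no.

no

2766 ∈ ⟨3908⟩ iff 2766^1973 ≡ 1 (mod 3947), since |⟨3908⟩| = 1973.
2766^1973 mod 3947 = 3946.
Since 3946 ≠ 1, 2766 does not lie in the subgroup.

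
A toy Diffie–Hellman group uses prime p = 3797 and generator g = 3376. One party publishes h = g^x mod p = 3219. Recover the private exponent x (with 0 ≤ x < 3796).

1577

Baby-step giant-step with m = ceil(sqrt(3796)) = 62.
Baby table (3376^j mod 3797 for j=0..61):
  0:1  1:3376  2:2579  3:183  4:2694  5:1129  6:3113  7:3189
  8:1569  9:129  10:2646  11:2352  12:825  13:1999  14:1355  15:2892
  16:1305  17:1160  18:1453  19:3401  20:3445  21:109  22:3472  23:133
  24:962  25:1277  26:1557  27:1384  28:2074  29:156  30:2670  31:3639
  32:1969  33:2594  34:1462  35:3409  36:77  37:1756  38:1139  39:2700
  40:2400  41:3399  42:490  43:2545  44:3106  45:2339  46:2501  47:2645
  48:2773  49:2043  50:1816  51:2458  52:1763  53:1989  54:1768  55:3681
  56:3272  57:799  58:1554  59:2647  60:1931  61:3404
Giant step factor: 3376^(-62) ≡ 2605 (mod 3797).
Scan 3219·2605^i mod 3797 for i = 0, 1, …:
  i=0: 3219   i=1: 1719   i=2: 1332   i=3: 3199
  i=4: 2777   i=5: 800   i=6: 3244   i=7: 2295
  i=8: 1997   i=9: 295     …   i=24: 1273
  i=25: 1384
Match at i=25, j=27: x = 25·62 + 27 = 1577.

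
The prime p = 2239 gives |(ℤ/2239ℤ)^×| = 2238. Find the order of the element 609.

746

The order of 609 must divide p − 1 = 2238 = 2 · 3 · 373.
Divisors: 1, 2, 3, 6, 373, 746, 1119, 2238.
Check each in increasing order: 609^1 ≡ 609;  609^2 ≡ 1446;  609^3 ≡ 687;  609^6 ≡ 1779;  609^373 ≡ 2238;  609^746 ≡ 1.
Smallest exponent giving 1 is 746.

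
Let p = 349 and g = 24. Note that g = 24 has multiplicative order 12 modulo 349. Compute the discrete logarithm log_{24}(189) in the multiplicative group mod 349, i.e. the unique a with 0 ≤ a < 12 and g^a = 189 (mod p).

Successive powers of 24 modulo 349:
  24^0=1  24^1=24  24^2=227  24^3=213  24^4=226  24^5=189
So 24^5 ≡ 189 (mod 349), giving a = 5.

5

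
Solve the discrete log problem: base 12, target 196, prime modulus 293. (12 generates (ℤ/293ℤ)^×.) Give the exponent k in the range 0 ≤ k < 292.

Baby-step giant-step with m = ceil(sqrt(292)) = 18.
Baby table (12^j mod 293 for j=0..17):
  0:1  1:12  2:144  3:263  4:226  5:75  6:21  7:252
  8:94  9:249  10:58  11:110  12:148  13:18  14:216  15:248
  16:46  17:259
Giant step factor: 12^(-18) ≡ 107 (mod 293).
Scan 196·107^i mod 293 for i = 0, 1, …:
  i=0: 196   i=1: 169   i=2: 210   i=3: 202
  i=4: 225   i=5: 49   i=6: 262   i=7: 199
  i=8: 197   i=9: 276     …   i=14: 69
  i=15: 58
Match at i=15, j=10: k = 15·18 + 10 = 280.

280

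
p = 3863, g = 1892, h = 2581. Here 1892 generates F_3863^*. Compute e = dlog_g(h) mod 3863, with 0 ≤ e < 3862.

816

Baby-step giant-step with m = ceil(sqrt(3862)) = 63.
Baby table (1892^j mod 3863 for j=0..62):
  0:1  1:1892  2:2526  3:661  4:2863  5:870  6:402  7:3436
  8:3346  9:3038  10:3615  11:2070  12:3221  13:2181  14:768  15:568
  16:742  17:1595  18:737  19:3724  20:3559  21:419  22:833  23:3795
  24:2686  25:2067  26:1408  27:2329  28:2648  29:3568  30:1995  31:389
  32:2018  33:1412  34:2171  35:1163  36:2349  37:1858  38:6  39:3626
  40:3567  41:103  42:1726  43:1357  44:2412  45:1301  46:761  47:2776
  48:2375  49:831  50:11  51:1497  52:745  53:3408  54:589  55:1844
  56:559  57:3029  58:2039  59:2514  60:1135  61:3455  62:664
Giant step factor: 1892^(-63) ≡ 2314 (mod 3863).
Scan 2581·2314^i mod 3863 for i = 0, 1, …:
  i=0: 2581   i=1: 236   i=2: 1421   i=3: 781
  i=4: 3213   i=5: 2470   i=6: 2203   i=7: 2445
  i=8: 2298   i=9: 2084   i=10: 1352   i=11: 3361
  i=12: 1135
Match at i=12, j=60: e = 12·63 + 60 = 816.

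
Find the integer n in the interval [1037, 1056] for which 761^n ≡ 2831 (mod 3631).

1045

Compute 761^1037 mod 3631 = 479, then multiply by 761 repeatedly:
  761^1037=479  761^1038=1419  761^1039=1452  761^1040=1148  761^1041=2188
  761^1042=2070  761^1043=3047  761^1044=2189  761^1045=2831
Found 2831 at exponent 1045.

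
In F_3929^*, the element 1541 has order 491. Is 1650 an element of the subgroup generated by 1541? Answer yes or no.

1650 ∈ ⟨1541⟩ iff 1650^491 ≡ 1 (mod 3929), since |⟨1541⟩| = 491.
1650^491 mod 3929 = 1.
Since 1 = 1, 1650 lies in the subgroup.

yes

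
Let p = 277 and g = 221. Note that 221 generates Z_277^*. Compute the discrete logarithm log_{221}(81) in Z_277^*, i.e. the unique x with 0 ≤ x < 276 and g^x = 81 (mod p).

Baby-step giant-step with m = ceil(sqrt(276)) = 17.
Baby table (221^j mod 277 for j=0..16):
  0:1  1:221  2:89  3:2  4:165  5:178  6:4  7:53
  8:79  9:8  10:106  11:158  12:16  13:212  14:39  15:32
  16:147
Giant step factor: 221^(-17) ≡ 103 (mod 277).
Scan 81·103^i mod 277 for i = 0, 1, …:
  i=0: 81   i=1: 33   i=2: 75   i=3: 246
  i=4: 131   i=5: 197   i=6: 70   i=7: 8
Match at i=7, j=9: x = 7·17 + 9 = 128.

128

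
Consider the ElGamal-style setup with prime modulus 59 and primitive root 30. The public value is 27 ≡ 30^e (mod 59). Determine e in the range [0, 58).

24

Baby-step giant-step with m = ceil(sqrt(58)) = 8.
Baby table (30^j mod 59 for j=0..7):
  0:1  1:30  2:15  3:37  4:48  5:24  6:12  7:6
Giant step factor: 30^(-8) ≡ 20 (mod 59).
Scan 27·20^i mod 59 for i = 0, 1, …:
  i=0: 27   i=1: 9   i=2: 3   i=3: 1
Match at i=3, j=0: e = 3·8 + 0 = 24.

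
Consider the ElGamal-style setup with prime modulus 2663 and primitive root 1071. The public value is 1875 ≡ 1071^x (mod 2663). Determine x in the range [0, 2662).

394

Baby-step giant-step with m = ceil(sqrt(2662)) = 52.
Baby table (1071^j mod 2663 for j=0..51):
  0:1  1:1071  2:1951  3:1729  4:974  5:1921  6:1555  7:1030
  8:648  9:1628  10:1986  11:1932  12:21  13:1187  14:1026  15:1690
  16:1813  17:396  18:699  19:326  20:293  21:2232  22:1761  23:627
  24:441  25:960  26:242  27:871  28:791  29:327  30:1364  31:1520
  32:827  33:1601  34:2362  35:2515  36:1272  37:1519  38:2419  39:2313
  40:633  41:1541  42:2014  43:2627  44:1389  45:1665  46:1668  47:2218
  48:82  49:2606  50:202  51:639
Giant step factor: 1071^(-52) ≡ 121 (mod 2663).
Scan 1875·121^i mod 2663 for i = 0, 1, …:
  i=0: 1875   i=1: 520   i=2: 1671   i=3: 2466
  i=4: 130   i=5: 2415   i=6: 1948   i=7: 1364
Match at i=7, j=30: x = 7·52 + 30 = 394.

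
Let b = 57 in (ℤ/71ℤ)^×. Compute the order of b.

5

The order of 57 must divide p − 1 = 70 = 2 · 5 · 7.
Divisors: 1, 2, 5, 7, 10, 14, 35, 70.
Check each in increasing order: 57^1 ≡ 57;  57^2 ≡ 54;  57^5 ≡ 1.
Smallest exponent giving 1 is 5.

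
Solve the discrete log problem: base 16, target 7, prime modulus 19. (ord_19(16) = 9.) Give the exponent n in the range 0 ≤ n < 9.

6

Successive powers of 16 modulo 19:
  16^0=1  16^1=16  16^2=9  16^3=11  16^4=5  16^5=4
  16^6=7
So 16^6 ≡ 7 (mod 19), giving n = 6.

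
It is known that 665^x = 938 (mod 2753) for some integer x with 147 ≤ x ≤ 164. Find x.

Compute 665^147 mod 2753 = 1642, then multiply by 665 repeatedly:
  665^147=1642  665^148=1742  665^149=2170  665^150=478  665^151=1275
  665^152=2704  665^153=451  665^154=2591  665^155=2390  665^156=869
  665^157=2508  665^158=2255  665^159=1943  665^160=938
Found 938 at exponent 160.

160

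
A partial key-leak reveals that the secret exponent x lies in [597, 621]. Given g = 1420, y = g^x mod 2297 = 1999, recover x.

609

Compute 1420^597 mod 2297 = 760, then multiply by 1420 repeatedly:
  1420^597=760  1420^598=1907  1420^599=2074  1420^600=326  1420^601=1223
  1420^602=128  1420^603=297  1420^604=1389  1420^605=1554  1420^606=1560
  1420^607=892  1420^608=993  1420^609=1999
Found 1999 at exponent 609.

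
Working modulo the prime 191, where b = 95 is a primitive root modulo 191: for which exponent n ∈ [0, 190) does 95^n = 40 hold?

52

Baby-step giant-step with m = ceil(sqrt(190)) = 14.
Baby table (95^j mod 191 for j=0..13):
  0:1  1:95  2:48  3:167  4:12  5:185  6:3  7:94
  8:144  9:119  10:36  11:173  12:9  13:91
Giant step factor: 95^(-14) ≡ 149 (mod 191).
Scan 40·149^i mod 191 for i = 0, 1, …:
  i=0: 40   i=1: 39   i=2: 81   i=3: 36
Match at i=3, j=10: n = 3·14 + 10 = 52.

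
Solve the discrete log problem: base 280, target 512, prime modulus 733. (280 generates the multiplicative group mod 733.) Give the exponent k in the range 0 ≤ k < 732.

Baby-step giant-step with m = ceil(sqrt(732)) = 28.
Baby table (280^j mod 733 for j=0..27):
  0:1  1:280  2:702  3:116  4:228  5:69  6:262  7:60
  8:674  9:339  10:363  11:486  12:475  13:327  14:668  15:125
  16:549  17:523  18:573  19:646  20:562  21:498  22:170  23:688
  24:594  25:662  26:644  27:2
Giant step factor: 280^(-28) ≡ 161 (mod 733).
Scan 512·161^i mod 733 for i = 0, 1, …:
  i=0: 512   i=1: 336   i=2: 587   i=3: 683
  i=4: 13   i=5: 627   i=6: 526   i=7: 391
  i=8: 646
Match at i=8, j=19: k = 8·28 + 19 = 243.

243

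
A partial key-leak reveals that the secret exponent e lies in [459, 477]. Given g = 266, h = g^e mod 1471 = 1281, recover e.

461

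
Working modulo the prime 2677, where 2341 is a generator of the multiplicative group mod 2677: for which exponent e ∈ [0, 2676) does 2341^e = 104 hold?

79

Baby-step giant-step with m = ceil(sqrt(2676)) = 52.
Baby table (2341^j mod 2677 for j=0..51):
  0:1  1:2341  2:462  3:34  4:1961  5:2323  6:1156  7:2426
  8:1349  9:1826  10:2174  11:357  12:513  13:1637  14:1430  15:1380
  16:2118  17:434  18:1411  19:2410  20:1371  21:2465  22:1630  23:1105
  24:823  25:1880  26:92  27:1212  28:2349  29:451  30:1053  31:2233
  32:1949  33:1001  34:966  35:2018  36:1910  37:720  38:1687  39:692
  40:387  41:1141  42:2112  43:2450  44:1316  45:2206  46:313  47:1912
  48:48  49:2611  50:760  51:1632
Giant step factor: 2341^(-52) ≡ 1762 (mod 2677).
Scan 104·1762^i mod 2677 for i = 0, 1, …:
  i=0: 104   i=1: 1212
Match at i=1, j=27: e = 1·52 + 27 = 79.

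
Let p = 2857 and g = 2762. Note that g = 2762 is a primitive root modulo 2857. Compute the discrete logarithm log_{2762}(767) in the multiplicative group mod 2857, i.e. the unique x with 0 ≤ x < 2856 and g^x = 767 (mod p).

2454

Baby-step giant-step with m = ceil(sqrt(2856)) = 54.
Baby table (2762^j mod 2857 for j=0..53):
  0:1  1:2762  2:454  3:2582  4:412  5:858  6:1343  7:980
  8:1181  9:2085  10:1915  11:923  12:882  13:1920  14:448  15:295
  16:545  17:2508  18:1728  19:1546  20:1694  21:1919  22:543  23:2698
  24:820  25:2096  26:870  27:203  28:714  29:738  30:1315  31:783
  32:2754  33:1214  34:1807  35:2612  36:419  37:193  38:1664  39:1912
  40:1208  41:2377  42:2745  43:2069  44:578  45:2230  46:2425  47:1042
  48:1005  49:1663  50:2007  51:754  52:2652  53:2333
Giant step factor: 2762^(-54) ≡ 1550 (mod 2857).
Scan 767·1550^i mod 2857 for i = 0, 1, …:
  i=0: 767   i=1: 338   i=2: 1069   i=3: 2747
  i=4: 920   i=5: 357   i=6: 1949   i=7: 1101
  i=8: 921   i=9: 1907     …   i=44: 1641
  i=45: 820
Match at i=45, j=24: x = 45·54 + 24 = 2454.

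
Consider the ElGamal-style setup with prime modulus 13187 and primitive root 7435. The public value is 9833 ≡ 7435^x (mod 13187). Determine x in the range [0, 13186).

Baby-step giant-step with m = ceil(sqrt(13186)) = 115.
Baby table (7435^j mod 13187 for j=0..114):
  0:1  1:7435  2:12508  3:2256  4:12683  5:11055  6:12541  7:10245
  8:3463  9:6381  10:9096  11:5824  12:8519  13:1604  14:4692  15:5405
  16:5386  17:9178  18:8892  19:5589  20:1978  21:2925  22:2012  23:5162
  24:5300  25:2744  26:1351  27:9378  28:5761  29:1659  30:4820  31:7621
  32:10783  33:7832  34:10315  35:9620  36:11599  37:8772  38:10105  39:4336
  40:9132  41:9744  42:10449  43:3698  44:12922  45:7775  46:8504  47:8762
  48:1690  49:11126  50:12946  51:1597  52:5395  53:10158  54:2781  55:12706
  56:10629  57:10111  58:9385  59:5058  60:10093  61:7425  62:4093  63:9046
  64:3310  65:2908  66:7487  67:3518  68:6509  69:11312  70:11221  71:7173
  72:3027  73:8723  74:1839  75:11233  76:4084  77:8066  78:9421  79:8978
  80:12023  81:9519  82:12323  83:11416  84:6428  85:2492  86:285  87:9055
  88:4290  89:9984  90:1417  91:12169  92:508  93:5498  94:11117  95:11966
  96:7708  97:11465  98:1507  99:8782  100:5333  101:10733  102:5318  103:4704
  104:2316  105:10425  106:9876  107:2844  108:6379  109:7413  110:7182  111:4007
  112:2612  113:8956  114:6697
Giant step factor: 7435^(-115) ≡ 12107 (mod 13187).
Scan 9833·12107^i mod 13187 for i = 0, 1, …:
  i=0: 9833   i=1: 9082   i=2: 2568   i=3: 9017
  i=4: 6833   i=5: 5080   i=6: 12579   i=7: 10477
  i=8: 12473   i=9: 6274     …   i=18: 8064
  i=19: 7487
Match at i=19, j=66: x = 19·115 + 66 = 2251.

2251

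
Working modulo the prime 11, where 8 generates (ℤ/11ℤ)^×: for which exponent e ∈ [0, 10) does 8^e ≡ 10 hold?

Successive powers of 8 modulo 11:
  8^0=1  8^1=8  8^2=9  8^3=6  8^4=4  8^5=10
So 8^5 ≡ 10 (mod 11), giving e = 5.

5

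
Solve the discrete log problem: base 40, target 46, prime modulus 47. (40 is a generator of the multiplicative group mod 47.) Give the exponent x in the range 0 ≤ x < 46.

23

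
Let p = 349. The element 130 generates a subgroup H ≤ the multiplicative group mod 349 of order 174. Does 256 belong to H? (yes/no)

yes

256 ∈ ⟨130⟩ iff 256^174 ≡ 1 (mod 349), since |⟨130⟩| = 174.
256^174 mod 349 = 1.
Since 1 = 1, 256 lies in the subgroup.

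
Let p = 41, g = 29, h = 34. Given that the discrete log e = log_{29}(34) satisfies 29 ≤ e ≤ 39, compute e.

Compute 29^29 mod 41 = 11, then multiply by 29 repeatedly:
  29^29=11  29^30=32  29^31=26  29^32=16  29^33=13
  29^34=8  29^35=27  29^36=4  29^37=34
Found 34 at exponent 37.

37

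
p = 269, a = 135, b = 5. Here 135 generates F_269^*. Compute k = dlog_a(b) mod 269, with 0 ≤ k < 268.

Baby-step giant-step with m = ceil(sqrt(268)) = 17.
Baby table (135^j mod 269 for j=0..16):
  0:1  1:135  2:202  3:101  4:185  5:227  6:248  7:124
  8:62  9:31  10:150  11:75  12:172  13:86  14:43  15:156
  16:78
Giant step factor: 135^(-17) ≡ 69 (mod 269).
Scan 5·69^i mod 269 for i = 0, 1, …:
  i=0: 5   i=1: 76   i=2: 133   i=3: 31
Match at i=3, j=9: k = 3·17 + 9 = 60.

60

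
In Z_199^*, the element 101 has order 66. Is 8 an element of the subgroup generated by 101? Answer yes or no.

yes

8 ∈ ⟨101⟩ iff 8^66 ≡ 1 (mod 199), since |⟨101⟩| = 66.
8^66 mod 199 = 1.
Since 1 = 1, 8 lies in the subgroup.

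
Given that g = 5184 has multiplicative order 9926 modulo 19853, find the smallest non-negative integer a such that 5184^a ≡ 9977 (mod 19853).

Baby-step giant-step with m = ceil(sqrt(9926)) = 100.
Baby table (5184^j mod 19853 for j=0..99):
  0:1  1:5184  2:12747  3:9664  4:9057  5:18996  6:4384  7:14824
  8:16506  9:674  10:19741  11:14982  12:1752  13:9547  14:17972  15:16572
  16:5317  17:7364  18:17510  19:3924  20:12544  21:9521  22:2306  23:2798
  24:12142  25:10118  26:86  27:9058  28:4327  29:17131  30:4635  31:5710
  32:19670  33:4272  34:9953  35:18258  36:10221  37:17860  38:11701  39:7069
  40:16911  41:15629  42:643  43:17861  44:16885  45:19816  46:6722  47:4833
  48:19639  49:2392  50:11856  51:16469  52:7396  53:4721  54:14768  55:4144
  56:1550  57:14588  58:4115  59:10038  60:2279  61:1801  62:5474  63:7279
  64:13636  65:12344  66:5077  67:13943  68:15592  69:7365  70:2841  71:16671
  72:2355  73:18578  74:1449  75:7182  76:7113  77:6771  78:760  79:8946
  80:19309  81:18883  82:14182  83:3829  84:16389  85:9589  86:17317  87:15915
  88:14145  89:10551  90:1369  91:9375  92:19709  93:7918  94:10761  95:17947
  96:6090  97:4290  98:4000  99:9468
Giant step factor: 5184^(-100) ≡ 15847 (mod 19853).
Scan 9977·15847^i mod 19853 for i = 0, 1, …:
  i=0: 9977   i=1: 16080   i=2: 6505   i=3: 7959
  i=4: 164   i=5: 18018   i=6: 5400   i=7: 7370
  i=8: 17044   i=9: 16056     …   i=59: 5437
  i=60: 17972
Match at i=60, j=14: a = 60·100 + 14 = 6014.

6014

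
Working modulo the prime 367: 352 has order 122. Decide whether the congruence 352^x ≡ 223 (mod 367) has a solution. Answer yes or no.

223 ∈ ⟨352⟩ iff 223^122 ≡ 1 (mod 367), since |⟨352⟩| = 122.
223^122 mod 367 = 283.
Since 283 ≠ 1, 223 does not lie in the subgroup.

no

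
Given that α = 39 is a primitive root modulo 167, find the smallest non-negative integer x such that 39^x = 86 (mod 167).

63

Baby-step giant-step with m = ceil(sqrt(166)) = 13.
Baby table (39^j mod 167 for j=0..12):
  0:1  1:39  2:18  3:34  4:157  5:111  6:154  7:161
  8:100  9:59  10:130  11:60  12:2
Giant step factor: 39^(-13) ≡ 15 (mod 167).
Scan 86·15^i mod 167 for i = 0, 1, …:
  i=0: 86   i=1: 121   i=2: 145   i=3: 4
  i=4: 60
Match at i=4, j=11: x = 4·13 + 11 = 63.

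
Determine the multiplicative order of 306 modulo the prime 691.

345

The order of 306 must divide p − 1 = 690 = 2 · 3 · 5 · 23.
Divisors: 1, 2, 3, 5, 6, 10, 15, 23, 30, 46, 69, 115, 138, 230, 345, 690.
Check each in increasing order: 306^1 ≡ 306;  306^2 ≡ 351;  306^3 ≡ 301;  306^5 ≡ 619;  306^6 ≡ 80;  306^10 ≡ 347;  306^15 ≡ 583;  306^23 ≡ 159;  306^30 ≡ 608;  306^46 ≡ 405;  306^69 ≡ 132;  306^115 ≡ 253;  306^138 ≡ 149;  306^230 ≡ 437;  306^345 ≡ 1.
Smallest exponent giving 1 is 345.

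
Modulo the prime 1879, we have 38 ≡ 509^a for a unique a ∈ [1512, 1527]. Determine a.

1515

Compute 509^1512 mod 1879 = 1692, then multiply by 509 repeatedly:
  509^1512=1692  509^1513=646  509^1514=1868  509^1515=38
Found 38 at exponent 1515.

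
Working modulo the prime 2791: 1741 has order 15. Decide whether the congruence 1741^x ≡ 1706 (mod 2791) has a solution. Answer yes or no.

yes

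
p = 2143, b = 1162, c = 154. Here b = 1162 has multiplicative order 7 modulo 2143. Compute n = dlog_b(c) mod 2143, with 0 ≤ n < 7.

Successive powers of 1162 modulo 2143:
  1162^0=1  1162^1=1162  1162^2=154
So 1162^2 ≡ 154 (mod 2143), giving n = 2.

2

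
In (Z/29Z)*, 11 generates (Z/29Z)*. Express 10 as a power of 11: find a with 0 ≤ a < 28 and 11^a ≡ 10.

11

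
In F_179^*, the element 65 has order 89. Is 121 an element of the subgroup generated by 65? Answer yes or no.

121 ∈ ⟨65⟩ iff 121^89 ≡ 1 (mod 179), since |⟨65⟩| = 89.
121^89 mod 179 = 1.
Since 1 = 1, 121 lies in the subgroup.

yes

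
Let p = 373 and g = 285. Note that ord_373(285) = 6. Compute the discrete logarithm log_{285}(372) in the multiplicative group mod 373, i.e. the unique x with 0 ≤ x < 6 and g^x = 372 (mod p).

3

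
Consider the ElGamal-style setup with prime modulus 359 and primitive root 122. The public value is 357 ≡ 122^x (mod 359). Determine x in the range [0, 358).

67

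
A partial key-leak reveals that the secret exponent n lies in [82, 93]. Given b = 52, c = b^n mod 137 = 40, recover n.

93

Compute 52^82 mod 137 = 107, then multiply by 52 repeatedly:
  52^82=107  52^83=84  52^84=121  52^85=127  52^86=28
  52^87=86  52^88=88  52^89=55  52^90=120  52^91=75
  52^92=64  52^93=40
Found 40 at exponent 93.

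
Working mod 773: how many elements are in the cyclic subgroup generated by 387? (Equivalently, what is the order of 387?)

772

The order of 387 must divide p − 1 = 772 = 2^2 · 193.
Divisors: 1, 2, 4, 193, 386, 772.
Check each in increasing order: 387^1 ≡ 387;  387^2 ≡ 580;  387^4 ≡ 145;  387^193 ≡ 456;  387^386 ≡ 772;  387^772 ≡ 1.
Smallest exponent giving 1 is 772.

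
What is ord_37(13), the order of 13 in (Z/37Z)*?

The order of 13 must divide p − 1 = 36 = 2^2 · 3^2.
Divisors: 1, 2, 3, 4, 6, 9, 12, 18, 36.
Check each in increasing order: 13^1 ≡ 13;  13^2 ≡ 21;  13^3 ≡ 14;  13^4 ≡ 34;  13^6 ≡ 11;  13^9 ≡ 6;  13^12 ≡ 10;  13^18 ≡ 36;  13^36 ≡ 1.
Smallest exponent giving 1 is 36.

36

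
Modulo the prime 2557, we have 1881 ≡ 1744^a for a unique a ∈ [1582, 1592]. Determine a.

1584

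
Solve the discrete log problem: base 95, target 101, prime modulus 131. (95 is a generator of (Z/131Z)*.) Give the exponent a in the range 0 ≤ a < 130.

44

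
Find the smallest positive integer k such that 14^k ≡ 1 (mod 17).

16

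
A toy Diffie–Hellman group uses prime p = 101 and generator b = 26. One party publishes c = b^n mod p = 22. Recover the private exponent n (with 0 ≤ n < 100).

42

Baby-step giant-step with m = ceil(sqrt(100)) = 10.
Baby table (26^j mod 101 for j=0..9):
  0:1  1:26  2:70  3:2  4:52  5:39  6:4  7:3
  8:78  9:8
Giant step factor: 26^(-10) ≡ 17 (mod 101).
Scan 22·17^i mod 101 for i = 0, 1, …:
  i=0: 22   i=1: 71   i=2: 96   i=3: 16
  i=4: 70
Match at i=4, j=2: n = 4·10 + 2 = 42.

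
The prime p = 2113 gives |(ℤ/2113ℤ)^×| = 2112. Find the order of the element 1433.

The order of 1433 must divide p − 1 = 2112 = 2^6 · 3 · 11.
Divisors: 1, 2, 3, 4, 6, 8, 11, 12, 16, 22, 24, 32, 33, 44, 48, 64, 66, 88, 96, 132, 176, 192, 264, 352, 528, 704, 1056, 2112.
Check each in increasing order: 1433^1 ≡ 1433;  1433^2 ≡ 1766;  1433^3 ≡ 1417;  1433^4 ≡ 2081;  1433^6 ≡ 539;  1433^8 ≡ 1024;  1433^11 ≡ 1490;  1433^12 ≡ 1040;  1433^16 ≡ 528;  1433^22 ≡ 1450;  1433^24 ≡ 1857;  1433^32 ≡ 1981;  1433^33 ≡ 1014;  1433^44 ≡ 65;  1433^48 ≡ 33;  1433^64 ≡ 520;  1433^66 ≡ 1278;  1433^88 ≡ 2112;  1433^96 ≡ 1089;  1433^132 ≡ 2048;  1433^176 ≡ 1.
Smallest exponent giving 1 is 176.

176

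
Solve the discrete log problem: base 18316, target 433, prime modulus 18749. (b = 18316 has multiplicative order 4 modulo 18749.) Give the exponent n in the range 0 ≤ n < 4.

Successive powers of 18316 modulo 18749:
  18316^0=1  18316^1=18316  18316^2=18748  18316^3=433
So 18316^3 ≡ 433 (mod 18749), giving n = 3.

3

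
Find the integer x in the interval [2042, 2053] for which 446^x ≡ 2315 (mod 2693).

2053

Compute 446^2042 mod 2693 = 416, then multiply by 446 repeatedly:
  446^2042=416  446^2043=2412  446^2044=1245  446^2045=512  446^2046=2140
  446^2047=1118  446^2048=423  446^2049=148  446^2050=1376  446^2051=2385
  446^2052=2668  446^2053=2315
Found 2315 at exponent 2053.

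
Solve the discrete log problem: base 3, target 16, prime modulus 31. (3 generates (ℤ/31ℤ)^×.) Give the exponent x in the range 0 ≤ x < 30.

6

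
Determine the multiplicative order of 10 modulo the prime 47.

The order of 10 must divide p − 1 = 46 = 2 · 23.
Divisors: 1, 2, 23, 46.
Check each in increasing order: 10^1 ≡ 10;  10^2 ≡ 6;  10^23 ≡ 46;  10^46 ≡ 1.
Smallest exponent giving 1 is 46.

46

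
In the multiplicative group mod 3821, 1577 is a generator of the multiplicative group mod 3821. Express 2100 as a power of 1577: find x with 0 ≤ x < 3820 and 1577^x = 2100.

3068

Baby-step giant-step with m = ceil(sqrt(3820)) = 62.
Baby table (1577^j mod 3821 for j=0..61):
  0:1  1:1577  2:3279  3:1170  4:3368  5:146  6:982  7:1109
  8:2696  9:2640  10:2211  11:1995  12:1432  13:53  14:3340  15:1842
  16:874  17:2738  18:96  19:2373  20:1462  21:1511  22:2364  23:2553
  24:2568  25:3297  26:2809  27:1254  28:2101  29:470  30:3737  31:1267
  32:3497  33:1066  34:3663  35:3020  36:1574  37:2369  38:2796  39:3679
  40:1505  41:544  42:1984  43:3190  44:2194  45:1933  46:3004  47:3089
  48:3399  49:3181  50:3285  51:2990  52:116  53:3345  54:2085  55:1985
  56:946  57:1652  58:3103  59:2551  60:3235  61:560
Giant step factor: 1577^(-62) ≡ 3544 (mod 3821).
Scan 2100·3544^i mod 3821 for i = 0, 1, …:
  i=0: 2100   i=1: 2913   i=2: 3151   i=3: 2182
  i=4: 3125   i=5: 1742   i=6: 2733   i=7: 3338
  i=8: 56   i=9: 3593     …   i=48: 2635
  i=49: 3737
Match at i=49, j=30: x = 49·62 + 30 = 3068.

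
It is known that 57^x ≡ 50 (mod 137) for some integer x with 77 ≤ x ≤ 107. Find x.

Compute 57^77 mod 137 = 62, then multiply by 57 repeatedly:
  57^77=62  57^78=109  57^79=48  57^80=133  57^81=46
  57^82=19  57^83=124  57^84=81  57^85=96  57^86=129
  57^87=92  57^88=38  57^89=111  57^90=25  57^91=55
  57^92=121  57^93=47  57^94=76  57^95=85  57^96=50
Found 50 at exponent 96.

96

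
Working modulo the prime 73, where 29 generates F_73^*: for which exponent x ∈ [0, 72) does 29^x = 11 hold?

53

Baby-step giant-step with m = ceil(sqrt(72)) = 9.
Baby table (29^j mod 73 for j=0..8):
  0:1  1:29  2:38  3:7  4:57  5:47  6:49  7:34
  8:37
Giant step factor: 29^(-9) ≡ 63 (mod 73).
Scan 11·63^i mod 73 for i = 0, 1, …:
  i=0: 11   i=1: 36   i=2: 5   i=3: 23
  i=4: 62   i=5: 37
Match at i=5, j=8: x = 5·9 + 8 = 53.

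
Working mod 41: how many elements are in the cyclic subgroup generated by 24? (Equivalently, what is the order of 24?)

40

The order of 24 must divide p − 1 = 40 = 2^3 · 5.
Divisors: 1, 2, 4, 5, 8, 10, 20, 40.
Check each in increasing order: 24^1 ≡ 24;  24^2 ≡ 2;  24^4 ≡ 4;  24^5 ≡ 14;  24^8 ≡ 16;  24^10 ≡ 32;  24^20 ≡ 40;  24^40 ≡ 1.
Smallest exponent giving 1 is 40.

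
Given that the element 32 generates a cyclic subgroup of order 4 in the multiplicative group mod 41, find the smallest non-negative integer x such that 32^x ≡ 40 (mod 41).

2

Successive powers of 32 modulo 41:
  32^0=1  32^1=32  32^2=40
So 32^2 ≡ 40 (mod 41), giving x = 2.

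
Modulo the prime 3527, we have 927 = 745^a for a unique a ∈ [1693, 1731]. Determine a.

1713

Compute 745^1693 mod 3527 = 293, then multiply by 745 repeatedly:
  745^1693=293  745^1694=3138  745^1695=2936  745^1696=580  745^1697=1806
  745^1698=1683  745^1699=1750  745^1700=2287  745^1701=274  745^1702=3091
  745^1703=3191  745^1704=97  745^1705=1725  745^1706=1297  745^1707=3394
  745^1708=3198  745^1709=1785  745^1710=146  745^1711=2960  745^1712=825
  745^1713=927
Found 927 at exponent 1713.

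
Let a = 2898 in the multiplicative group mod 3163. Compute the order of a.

The order of 2898 must divide p − 1 = 3162 = 2 · 3 · 17 · 31.
Divisors: 1, 2, 3, 6, 17, 31, 34, 51, 62, 93, 102, 186, 527, 1054, 1581, 3162.
Check each in increasing order: 2898^1 ≡ 2898;  2898^2 ≡ 639;  2898^3 ≡ 1467;  2898^6 ≡ 1249;  2898^17 ≡ 1462;  2898^31 ≡ 3059;  2898^34 ≡ 2419;  2898^51 ≡ 344;  2898^62 ≡ 1327;  2898^93 ≡ 1164;  2898^102 ≡ 1305;  2898^186 ≡ 1132;  2898^527 ≡ 536;  2898^1054 ≡ 2626;  2898^1581 ≡ 1.
Smallest exponent giving 1 is 1581.

1581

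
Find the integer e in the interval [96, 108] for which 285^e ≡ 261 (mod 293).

99

Compute 285^96 mod 293 = 55, then multiply by 285 repeatedly:
  285^96=55  285^97=146  285^98=4  285^99=261
Found 261 at exponent 99.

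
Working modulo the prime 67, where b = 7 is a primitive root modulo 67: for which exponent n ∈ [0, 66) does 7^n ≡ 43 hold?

9

Successive powers of 7 modulo 67:
  7^0=1  7^1=7  7^2=49  7^3=8  7^4=56  7^5=57
  7^6=64  7^7=46  7^8=54  7^9=43
So 7^9 ≡ 43 (mod 67), giving n = 9.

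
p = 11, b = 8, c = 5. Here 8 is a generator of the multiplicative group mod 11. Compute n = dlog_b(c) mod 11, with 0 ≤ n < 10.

Successive powers of 8 modulo 11:
  8^0=1  8^1=8  8^2=9  8^3=6  8^4=4  8^5=10
  8^6=3  8^7=2  8^8=5
So 8^8 ≡ 5 (mod 11), giving n = 8.

8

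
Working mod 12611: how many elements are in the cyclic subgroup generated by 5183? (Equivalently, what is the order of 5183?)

1261

The order of 5183 must divide p − 1 = 12610 = 2 · 5 · 13 · 97.
Divisors: 1, 2, 5, 10, 13, 26, 65, 97, 130, 194, 485, 970, 1261, 2522, 6305, 12610.
Check each in increasing order: 5183^1 ≡ 5183;  5183^2 ≡ 2059;  5183^5 ≡ 177;  5183^10 ≡ 6107;  5183^13 ≡ 12548;  5183^26 ≡ 3969;  5183^65 ≡ 11324;  5183^97 ≡ 561;  5183^130 ≡ 4328;  5183^194 ≡ 12057;  5183^485 ≡ 1893;  5183^970 ≡ 1925;  5183^1261 ≡ 1.
Smallest exponent giving 1 is 1261.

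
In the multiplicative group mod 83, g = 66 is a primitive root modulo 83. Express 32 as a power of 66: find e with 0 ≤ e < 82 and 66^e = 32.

55

Baby-step giant-step with m = ceil(sqrt(82)) = 10.
Baby table (66^j mod 83 for j=0..9):
  0:1  1:66  2:40  3:67  4:23  5:24  6:7  7:47
  8:31  9:54
Giant step factor: 66^(-10) ≡ 33 (mod 83).
Scan 32·33^i mod 83 for i = 0, 1, …:
  i=0: 32   i=1: 60   i=2: 71   i=3: 19
  i=4: 46   i=5: 24
Match at i=5, j=5: e = 5·10 + 5 = 55.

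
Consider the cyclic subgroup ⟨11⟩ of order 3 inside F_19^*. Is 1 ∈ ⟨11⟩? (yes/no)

1 ∈ ⟨11⟩ iff 1^3 ≡ 1 (mod 19), since |⟨11⟩| = 3.
1^3 mod 19 = 1.
Since 1 = 1, 1 lies in the subgroup.

yes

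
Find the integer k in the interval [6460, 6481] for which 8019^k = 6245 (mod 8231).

6474

Compute 8019^6460 mod 8231 = 3589, then multiply by 8019 repeatedly:
  8019^6460=3589  8019^6461=4615  8019^6462=1109  8019^6463=3591  8019^6464=4191
  8019^6465=456  8019^6466=2100  8019^6467=7505  8019^6468=5754  8019^6469=6571
  8019^6470=6218  8019^6471=6975  8019^6472=2880  8019^6473=6765  8019^6474=6245
Found 6245 at exponent 6474.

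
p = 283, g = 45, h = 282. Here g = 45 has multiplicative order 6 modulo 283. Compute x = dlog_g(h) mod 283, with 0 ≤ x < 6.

3

Successive powers of 45 modulo 283:
  45^0=1  45^1=45  45^2=44  45^3=282
So 45^3 ≡ 282 (mod 283), giving x = 3.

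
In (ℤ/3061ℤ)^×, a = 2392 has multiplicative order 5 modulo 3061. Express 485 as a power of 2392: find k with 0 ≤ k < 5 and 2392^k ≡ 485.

Successive powers of 2392 modulo 3061:
  2392^0=1  2392^1=2392  2392^2=655  2392^3=2589  2392^4=485
So 2392^4 ≡ 485 (mod 3061), giving k = 4.

4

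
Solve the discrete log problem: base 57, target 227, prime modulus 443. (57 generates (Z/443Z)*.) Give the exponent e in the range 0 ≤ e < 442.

Baby-step giant-step with m = ceil(sqrt(442)) = 22.
Baby table (57^j mod 443 for j=0..21):
  0:1  1:57  2:148  3:19  4:197  5:154  6:361  7:199
  8:268  9:214  10:237  11:219  12:79  13:73  14:174  15:172
  16:58  17:205  18:167  19:216  20:351  21:72
Giant step factor: 57^(-22) ≡ 390 (mod 443).
Scan 227·390^i mod 443 for i = 0, 1, …:
  i=0: 227   i=1: 373   i=2: 166   i=3: 62
  i=4: 258   i=5: 59   i=6: 417   i=7: 49
  i=8: 61   i=9: 311   i=10: 351
Match at i=10, j=20: e = 10·22 + 20 = 240.

240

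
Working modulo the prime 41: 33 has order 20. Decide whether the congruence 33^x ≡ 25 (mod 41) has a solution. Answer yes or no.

yes

25 ∈ ⟨33⟩ iff 25^20 ≡ 1 (mod 41), since |⟨33⟩| = 20.
25^20 mod 41 = 1.
Since 1 = 1, 25 lies in the subgroup.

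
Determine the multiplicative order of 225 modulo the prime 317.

The order of 225 must divide p − 1 = 316 = 2^2 · 79.
Divisors: 1, 2, 4, 79, 158, 316.
Check each in increasing order: 225^1 ≡ 225;  225^2 ≡ 222;  225^4 ≡ 149;  225^79 ≡ 1.
Smallest exponent giving 1 is 79.

79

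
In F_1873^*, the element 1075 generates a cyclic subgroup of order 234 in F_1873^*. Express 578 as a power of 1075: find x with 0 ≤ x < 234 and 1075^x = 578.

230

Baby-step giant-step with m = ceil(sqrt(234)) = 16.
Baby table (1075^j mod 1873 for j=0..15):
  0:1  1:1075  2:1857  3:1530  4:256  5:1742  6:1523  7:223
  8:1854  9:178  10:304  11:898  12:755  13:616  14:1031  15:1382
Giant step factor: 1075^(-16) ≡ 358 (mod 1873).
Scan 578·358^i mod 1873 for i = 0, 1, …:
  i=0: 578   i=1: 894   i=2: 1642   i=3: 1587
  i=4: 627   i=5: 1579   i=6: 1509   i=7: 798
  i=8: 988   i=9: 1580     …   i=13: 1014
  i=14: 1523
Match at i=14, j=6: x = 14·16 + 6 = 230.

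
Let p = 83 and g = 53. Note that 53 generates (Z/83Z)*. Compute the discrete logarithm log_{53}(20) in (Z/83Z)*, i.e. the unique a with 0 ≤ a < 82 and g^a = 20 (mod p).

13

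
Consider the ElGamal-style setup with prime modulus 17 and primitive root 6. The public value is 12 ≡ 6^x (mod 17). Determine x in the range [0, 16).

3

Successive powers of 6 modulo 17:
  6^0=1  6^1=6  6^2=2  6^3=12
So 6^3 ≡ 12 (mod 17), giving x = 3.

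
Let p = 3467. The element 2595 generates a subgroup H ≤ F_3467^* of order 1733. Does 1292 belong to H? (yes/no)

no

1292 ∈ ⟨2595⟩ iff 1292^1733 ≡ 1 (mod 3467), since |⟨2595⟩| = 1733.
1292^1733 mod 3467 = 3466.
Since 3466 ≠ 1, 1292 does not lie in the subgroup.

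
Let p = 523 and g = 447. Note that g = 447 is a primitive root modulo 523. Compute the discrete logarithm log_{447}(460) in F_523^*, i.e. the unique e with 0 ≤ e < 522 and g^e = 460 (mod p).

71

Baby-step giant-step with m = ceil(sqrt(522)) = 23.
Baby table (447^j mod 523 for j=0..22):
  0:1  1:447  2:23  3:344  4:6  5:67  6:138  7:495
  8:36  9:402  10:305  11:355  12:216  13:320  14:261  15:38
  16:250  17:351  18:520  19:228  20:454  21:14  22:505
Giant step factor: 447^(-23) ≡ 268 (mod 523).
Scan 460·268^i mod 523 for i = 0, 1, …:
  i=0: 460   i=1: 375   i=2: 84   i=3: 23
Match at i=3, j=2: e = 3·23 + 2 = 71.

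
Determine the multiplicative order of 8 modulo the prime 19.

The order of 8 must divide p − 1 = 18 = 2 · 3^2.
Divisors: 1, 2, 3, 6, 9, 18.
Check each in increasing order: 8^1 ≡ 8;  8^2 ≡ 7;  8^3 ≡ 18;  8^6 ≡ 1.
Smallest exponent giving 1 is 6.

6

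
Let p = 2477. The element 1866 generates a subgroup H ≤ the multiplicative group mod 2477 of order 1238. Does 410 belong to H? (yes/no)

no

410 ∈ ⟨1866⟩ iff 410^1238 ≡ 1 (mod 2477), since |⟨1866⟩| = 1238.
410^1238 mod 2477 = 2476.
Since 2476 ≠ 1, 410 does not lie in the subgroup.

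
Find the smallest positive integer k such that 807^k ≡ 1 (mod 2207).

1103

The order of 807 must divide p − 1 = 2206 = 2 · 1103.
Divisors: 1, 2, 1103, 2206.
Check each in increasing order: 807^1 ≡ 807;  807^2 ≡ 184;  807^1103 ≡ 1.
Smallest exponent giving 1 is 1103.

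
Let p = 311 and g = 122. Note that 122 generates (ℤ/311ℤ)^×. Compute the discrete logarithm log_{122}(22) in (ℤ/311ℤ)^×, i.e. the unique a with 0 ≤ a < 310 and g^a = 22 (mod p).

181

Baby-step giant-step with m = ceil(sqrt(310)) = 18.
Baby table (122^j mod 311 for j=0..17):
  0:1  1:122  2:267  3:230  4:70  5:143  6:30  7:239
  8:235  9:58  10:234  11:247  12:278  13:17  14:208  15:185
  16:178  17:257
Giant step factor: 122^(-18) ≡ 60 (mod 311).
Scan 22·60^i mod 311 for i = 0, 1, …:
  i=0: 22   i=1: 76   i=2: 206   i=3: 231
  i=4: 176   i=5: 297   i=6: 93   i=7: 293
  i=8: 164   i=9: 199   i=10: 122
Match at i=10, j=1: a = 10·18 + 1 = 181.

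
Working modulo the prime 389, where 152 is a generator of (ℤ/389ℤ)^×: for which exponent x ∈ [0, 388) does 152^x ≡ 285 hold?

Baby-step giant-step with m = ceil(sqrt(388)) = 20.
Baby table (152^j mod 389 for j=0..19):
  0:1  1:152  2:153  3:305  4:69  5:374  6:54  7:39
  8:93  9:132  10:225  11:357  12:193  13:161  14:354  15:126
  16:91  17:217  18:308  19:136
Giant step factor: 152^(-20) ≡ 290 (mod 389).
Scan 285·290^i mod 389 for i = 0, 1, …:
  i=0: 285   i=1: 182   i=2: 265   i=3: 217
Match at i=3, j=17: x = 3·20 + 17 = 77.

77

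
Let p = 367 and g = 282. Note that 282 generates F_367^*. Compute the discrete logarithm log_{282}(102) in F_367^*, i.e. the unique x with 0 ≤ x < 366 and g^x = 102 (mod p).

Baby-step giant-step with m = ceil(sqrt(366)) = 20.
Baby table (282^j mod 367 for j=0..19):
  0:1  1:282  2:252  3:233  4:13  5:363  6:340  7:93
  8:169  9:315  10:16  11:108  12:362  13:58  14:208  15:303
  16:302  17:20  18:135  19:269
Giant step factor: 282^(-20) ≡ 162 (mod 367).
Scan 102·162^i mod 367 for i = 0, 1, …:
  i=0: 102   i=1: 9   i=2: 357   i=3: 215
  i=4: 332   i=5: 202   i=6: 61   i=7: 340
Match at i=7, j=6: x = 7·20 + 6 = 146.

146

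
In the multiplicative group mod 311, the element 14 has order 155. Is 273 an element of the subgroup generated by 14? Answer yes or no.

yes

273 ∈ ⟨14⟩ iff 273^155 ≡ 1 (mod 311), since |⟨14⟩| = 155.
273^155 mod 311 = 1.
Since 1 = 1, 273 lies in the subgroup.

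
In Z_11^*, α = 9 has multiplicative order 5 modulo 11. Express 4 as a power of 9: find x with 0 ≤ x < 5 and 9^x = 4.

2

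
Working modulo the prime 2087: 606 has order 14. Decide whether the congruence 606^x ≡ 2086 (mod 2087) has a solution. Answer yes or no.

2086 ∈ ⟨606⟩ iff 2086^14 ≡ 1 (mod 2087), since |⟨606⟩| = 14.
2086^14 mod 2087 = 1.
Since 1 = 1, 2086 lies in the subgroup.

yes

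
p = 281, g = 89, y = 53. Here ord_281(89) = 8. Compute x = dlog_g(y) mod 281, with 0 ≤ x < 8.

2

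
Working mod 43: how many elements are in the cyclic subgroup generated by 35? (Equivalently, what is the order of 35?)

The order of 35 must divide p − 1 = 42 = 2 · 3 · 7.
Divisors: 1, 2, 3, 6, 7, 14, 21, 42.
Check each in increasing order: 35^1 ≡ 35;  35^2 ≡ 21;  35^3 ≡ 4;  35^6 ≡ 16;  35^7 ≡ 1.
Smallest exponent giving 1 is 7.

7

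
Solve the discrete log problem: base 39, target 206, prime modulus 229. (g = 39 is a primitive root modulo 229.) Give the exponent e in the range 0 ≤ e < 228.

Baby-step giant-step with m = ceil(sqrt(228)) = 16.
Baby table (39^j mod 229 for j=0..15):
  0:1  1:39  2:147  3:8  4:83  5:31  6:64  7:206
  8:19  9:54  10:45  11:152  12:203  13:131  14:71  15:21
Giant step factor: 39^(-16) ≡ 144 (mod 229).
Scan 206·144^i mod 229 for i = 0, 1, …:
  i=0: 206
Match at i=0, j=7: e = 0·16 + 7 = 7.

7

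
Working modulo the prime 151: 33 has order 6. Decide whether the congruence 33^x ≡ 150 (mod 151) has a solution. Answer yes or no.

⟨33⟩ has order 6; its elements mod 151 are {1, 32, 33, 118, 119, 150}.
150 is in this set.

yes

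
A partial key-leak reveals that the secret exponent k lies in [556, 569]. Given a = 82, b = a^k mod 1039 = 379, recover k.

565

Compute 82^556 mod 1039 = 297, then multiply by 82 repeatedly:
  82^556=297  82^557=457  82^558=70  82^559=545  82^560=13
  82^561=27  82^562=136  82^563=762  82^564=144  82^565=379
Found 379 at exponent 565.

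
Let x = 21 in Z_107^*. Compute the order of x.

The order of 21 must divide p − 1 = 106 = 2 · 53.
Divisors: 1, 2, 53, 106.
Check each in increasing order: 21^1 ≡ 21;  21^2 ≡ 13;  21^53 ≡ 106;  21^106 ≡ 1.
Smallest exponent giving 1 is 106.

106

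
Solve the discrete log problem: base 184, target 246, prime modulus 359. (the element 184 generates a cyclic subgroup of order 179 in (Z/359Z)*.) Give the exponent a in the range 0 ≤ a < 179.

22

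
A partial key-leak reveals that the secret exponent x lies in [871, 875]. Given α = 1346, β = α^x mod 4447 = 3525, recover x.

875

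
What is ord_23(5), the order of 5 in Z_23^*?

22

The order of 5 must divide p − 1 = 22 = 2 · 11.
Divisors: 1, 2, 11, 22.
Check each in increasing order: 5^1 ≡ 5;  5^2 ≡ 2;  5^11 ≡ 22;  5^22 ≡ 1.
Smallest exponent giving 1 is 22.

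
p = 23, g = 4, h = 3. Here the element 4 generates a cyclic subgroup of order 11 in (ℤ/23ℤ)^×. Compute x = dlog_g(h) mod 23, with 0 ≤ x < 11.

4

Successive powers of 4 modulo 23:
  4^0=1  4^1=4  4^2=16  4^3=18  4^4=3
So 4^4 ≡ 3 (mod 23), giving x = 4.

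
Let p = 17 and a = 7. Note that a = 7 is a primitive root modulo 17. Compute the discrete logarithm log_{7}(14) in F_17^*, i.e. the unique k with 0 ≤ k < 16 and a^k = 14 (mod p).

Successive powers of 7 modulo 17:
  7^0=1  7^1=7  7^2=15  7^3=3  7^4=4  7^5=11
  7^6=9  7^7=12  7^8=16  7^9=10  7^10=2  7^11=14
So 7^11 ≡ 14 (mod 17), giving k = 11.

11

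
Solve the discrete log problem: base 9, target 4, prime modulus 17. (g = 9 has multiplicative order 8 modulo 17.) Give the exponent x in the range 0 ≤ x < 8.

6

Successive powers of 9 modulo 17:
  9^0=1  9^1=9  9^2=13  9^3=15  9^4=16  9^5=8
  9^6=4
So 9^6 ≡ 4 (mod 17), giving x = 6.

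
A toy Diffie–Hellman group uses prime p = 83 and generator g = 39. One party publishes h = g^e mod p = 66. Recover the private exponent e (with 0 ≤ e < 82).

81

Baby-step giant-step with m = ceil(sqrt(82)) = 10.
Baby table (39^j mod 83 for j=0..9):
  0:1  1:39  2:27  3:57  4:65  5:45  6:12  7:53
  8:75  9:20
Giant step factor: 39^(-10) ≡ 78 (mod 83).
Scan 66·78^i mod 83 for i = 0, 1, …:
  i=0: 66   i=1: 2   i=2: 73   i=3: 50
  i=4: 82   i=5: 5   i=6: 58   i=7: 42
  i=8: 39
Match at i=8, j=1: e = 8·10 + 1 = 81.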